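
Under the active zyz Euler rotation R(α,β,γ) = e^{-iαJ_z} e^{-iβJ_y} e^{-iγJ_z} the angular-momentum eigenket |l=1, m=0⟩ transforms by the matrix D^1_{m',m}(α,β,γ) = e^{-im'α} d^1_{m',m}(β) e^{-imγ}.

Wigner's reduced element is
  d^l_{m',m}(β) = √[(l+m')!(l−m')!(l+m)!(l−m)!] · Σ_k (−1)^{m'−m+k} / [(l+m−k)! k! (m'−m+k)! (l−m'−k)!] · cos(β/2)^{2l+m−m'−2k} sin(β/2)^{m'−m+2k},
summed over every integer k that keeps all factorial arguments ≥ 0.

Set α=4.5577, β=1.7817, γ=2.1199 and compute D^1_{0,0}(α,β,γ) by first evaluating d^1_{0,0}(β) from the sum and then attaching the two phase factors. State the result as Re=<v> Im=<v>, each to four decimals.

First d^1_{0,0}(β=1.7817), then the phase factors e^{-i(0)α} and e^{-i(0)γ}:
Half-angle: c=0.628751, s=0.777606. N=√(1·1·1·1)=1.000000
k: max(0,(0)−(0))=0 … min(1+(0),1−(0))=1
  k=0: (−1)^0·1.0000/(1)·0.6288^2·0.7776^0 = +0.395328
  k=1: (−1)^1·1.0000/(1)·0.6288^0·0.7776^2 = -0.604672
d^1_{0,0}(1.7817) = +0.395328 -0.604672 = -0.209344
D = (+1.000000+0.000000i)·(-0.209344)·(+1.000000+0.000000i) = -0.209344+0.000000i

Re=-0.2093 Im=0.0000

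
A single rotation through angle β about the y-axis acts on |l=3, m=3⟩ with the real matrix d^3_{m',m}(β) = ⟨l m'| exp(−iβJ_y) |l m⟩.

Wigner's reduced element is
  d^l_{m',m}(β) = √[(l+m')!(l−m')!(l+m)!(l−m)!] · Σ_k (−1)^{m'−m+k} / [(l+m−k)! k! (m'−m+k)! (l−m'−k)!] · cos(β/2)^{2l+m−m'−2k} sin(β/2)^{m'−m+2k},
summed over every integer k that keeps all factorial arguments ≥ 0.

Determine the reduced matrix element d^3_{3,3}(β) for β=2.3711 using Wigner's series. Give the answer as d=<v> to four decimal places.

d=0.0028

d^3_{3,3}(β=2.3711) via Wigner's sum:
With c≡cos(β/2)=0.375787 and s≡sin(β/2)=0.926706, N=[720·1·720·1]^{1/2}=720.000000
Admissible k: 0..0 (factorial args all ≥0)
  k=0: (−1)^0·720.0000/(720)·0.3758^6·0.9267^0 = +0.002816
d^3_{3,3}(2.3711) = +0.002816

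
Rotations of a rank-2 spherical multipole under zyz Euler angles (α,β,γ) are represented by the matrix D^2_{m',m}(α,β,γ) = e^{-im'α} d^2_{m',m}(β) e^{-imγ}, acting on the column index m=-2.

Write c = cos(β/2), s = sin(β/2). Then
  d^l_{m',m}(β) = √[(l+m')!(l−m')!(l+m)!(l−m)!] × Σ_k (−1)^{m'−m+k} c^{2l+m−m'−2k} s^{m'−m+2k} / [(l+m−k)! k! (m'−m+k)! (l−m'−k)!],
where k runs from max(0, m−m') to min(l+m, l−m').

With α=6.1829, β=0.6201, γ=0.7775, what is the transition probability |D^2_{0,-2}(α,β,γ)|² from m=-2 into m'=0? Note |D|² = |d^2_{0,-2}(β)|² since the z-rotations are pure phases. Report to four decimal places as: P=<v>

P=0.0428

Split into d^2_{0,-2}(β=0.6201) × two z-phases.
With c≡cos(β/2)=0.952318 and s≡sin(β/2)=0.305106, N=[2·2·1·24]^{1/2}=9.797959
k: max(0,(-2)−(0))=0 … min(2+(-2),2−(0))=0
  k=0: (−1)^2·9.7980/(4)·0.9523^2·0.3051^2 = +0.206796
d^2_{0,-2}(0.6201) = +0.206796
|D^2_{0,-2}|² = |d^2_{0,-2}(β)|² = (+0.206796)² = 0.042765 (the z-rotation phases have unit modulus)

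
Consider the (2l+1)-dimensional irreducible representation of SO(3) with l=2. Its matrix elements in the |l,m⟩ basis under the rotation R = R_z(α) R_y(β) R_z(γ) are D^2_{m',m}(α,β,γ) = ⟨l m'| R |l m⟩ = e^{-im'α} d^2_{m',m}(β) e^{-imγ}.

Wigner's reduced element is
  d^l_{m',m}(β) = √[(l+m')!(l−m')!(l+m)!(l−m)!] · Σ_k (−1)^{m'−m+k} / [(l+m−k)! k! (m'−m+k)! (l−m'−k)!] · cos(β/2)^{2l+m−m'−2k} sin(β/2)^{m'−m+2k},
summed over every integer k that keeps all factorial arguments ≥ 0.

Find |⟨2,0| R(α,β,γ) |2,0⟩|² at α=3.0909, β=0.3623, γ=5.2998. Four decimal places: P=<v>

P=0.6587

First d^2_{0,0}(β=0.3623), then the phase factors e^{-i(0)α} and e^{-i(0)γ}:
c=cos(0.3623/2)=0.983637, s=sin(0.3623/2)=0.180161; N=√[2·2·2·2]=4.000000
k∈{0,1,2} keeps every argument non-negative
  k=0: (−1)^0·4.0000/(4)·0.9836^4·0.1802^0 = +0.936138
  k=1: (−1)^1·4.0000/(1)·0.9836^2·0.1802^2 = -0.125618
  k=2: (−1)^2·4.0000/(4)·0.9836^0·0.1802^4 = +0.001054
d^2_{0,0}(0.3623) = +0.936138 -0.125618 +0.001054 = +0.811573
|D^2_{0,0}|² = |d^2_{0,0}(β)|² = (+0.811573)² = 0.658651 (the z-rotation phases have unit modulus)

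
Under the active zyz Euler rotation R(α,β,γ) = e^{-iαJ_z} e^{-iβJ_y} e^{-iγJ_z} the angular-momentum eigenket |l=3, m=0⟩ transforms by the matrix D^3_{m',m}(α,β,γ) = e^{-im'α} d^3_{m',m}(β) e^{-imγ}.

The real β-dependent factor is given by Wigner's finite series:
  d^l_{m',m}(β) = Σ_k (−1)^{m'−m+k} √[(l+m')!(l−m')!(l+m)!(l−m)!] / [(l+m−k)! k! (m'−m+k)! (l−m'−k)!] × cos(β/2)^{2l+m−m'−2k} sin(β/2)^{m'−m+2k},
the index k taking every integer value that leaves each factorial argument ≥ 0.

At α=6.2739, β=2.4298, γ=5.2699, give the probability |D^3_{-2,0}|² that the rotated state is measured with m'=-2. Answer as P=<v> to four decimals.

P=0.1957

First d^3_{-2,0}(β=2.4298), then the phase factors e^{-i(-2)α} and e^{-i(0)γ}:
With c≡cos(β/2)=0.348431 and s≡sin(β/2)=0.937335, N=[1·120·6·6]^{1/2}=65.726707
The bounds max(0,m−m')=2 and min(l+m,l−m')=3 give 2 terms
  k=2: (−1)^0·65.7267/(12)·0.3484^4·0.9373^2 = +0.070928
  k=3: (−1)^1·65.7267/(12)·0.3484^2·0.9373^4 = -0.513301
d^3_{-2,0}(2.4298) = +0.070928 -0.513301 = -0.442373
|D^3_{-2,0}|² = |d^3_{-2,0}(β)|² = (-0.442373)² = 0.195694 (the z-rotation phases have unit modulus)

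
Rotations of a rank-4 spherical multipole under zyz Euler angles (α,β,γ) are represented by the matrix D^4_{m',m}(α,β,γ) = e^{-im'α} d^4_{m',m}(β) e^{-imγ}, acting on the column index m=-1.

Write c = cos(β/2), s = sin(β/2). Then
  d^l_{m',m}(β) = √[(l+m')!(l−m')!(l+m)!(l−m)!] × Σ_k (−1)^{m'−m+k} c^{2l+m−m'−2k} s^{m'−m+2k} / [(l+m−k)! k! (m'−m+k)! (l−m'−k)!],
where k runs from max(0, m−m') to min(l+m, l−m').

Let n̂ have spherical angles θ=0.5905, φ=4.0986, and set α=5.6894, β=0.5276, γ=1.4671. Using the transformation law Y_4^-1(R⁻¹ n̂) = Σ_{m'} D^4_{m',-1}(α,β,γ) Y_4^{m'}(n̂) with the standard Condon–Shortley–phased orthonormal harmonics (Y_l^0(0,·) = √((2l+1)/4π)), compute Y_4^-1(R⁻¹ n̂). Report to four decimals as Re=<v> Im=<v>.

Re=-0.1107 Im=-0.0681

Need the full column D^4_{m',-1} for m'=−4..4 at α=5.6894, β=0.5276, γ=1.4671.
cos(β/2)=0.965406, sin(β/2)=0.260751
d^4_{-4,-1}: single k=3 term ⇒ +0.111256;  D = +0.068455-0.087703i
d^4_{-3,-1}: k∈[2..3] ⇒ +0.436900 -0.053121 = +0.383780;  D = +0.364985-0.118630i
d^4_{-2,-1}: k∈[1..3] ⇒ +0.864634 -0.315380 +0.015338 = +0.564592;  D = +0.542678+0.155773i
d^4_{-1,-1}: k∈[0..3] ⇒ +0.754537 -0.825664 +0.120466 -0.002929 = +0.046409;  D = +0.029808+0.035571i
d^4_{0,-1}: k∈[0..3] ⇒ -0.911405 +0.398928 -0.029102 +0.000354 = -0.541225;  D = -0.056023-0.538318i
d^4_{1,-1}: k∈[0..3] ⇒ +0.550443 -0.120466 +0.004394 -0.000021 = +0.434349;  D = -0.204450+0.383222i
d^4_{2,-1}: k∈[0..2] ⇒ -0.210253 +0.023007 -0.000336 = -0.187582;  D = +0.165780-0.087771i
d^4_{3,-1}: k∈[0..1] ⇒ +0.053121 -0.002325 = +0.050795;  D = -0.050506-0.005418i
d^4_{4,-1}: single k=0 term ⇒ -0.008116;  D = +0.006204+0.005233i
Y_4^{m'}(θ=0.5905,φ=4.0986) and Σ D·Y over m':
  (+0.0685-0.0877i)·(-0.0329+0.0270i)  (+0.3650-0.1186i)·(+0.1729+0.0480i)  (+0.5427+0.1558i)·(-0.1337-0.3740i)  (+0.0298+0.0356i)·(-0.2306+0.3273i)  (-0.0560-0.5383i)·(-0.1096+0.0000i)  (-0.2045+0.3832i)·(+0.2306+0.3273i)  (+0.1658-0.0878i)·(-0.1337+0.3740i)  (-0.0505-0.0054i)·(-0.1729+0.0480i)  (+0.0062+0.0052i)·(-0.0329-0.0270i)
Y_4^-1(R⁻¹ n̂) = -0.110715-0.068120i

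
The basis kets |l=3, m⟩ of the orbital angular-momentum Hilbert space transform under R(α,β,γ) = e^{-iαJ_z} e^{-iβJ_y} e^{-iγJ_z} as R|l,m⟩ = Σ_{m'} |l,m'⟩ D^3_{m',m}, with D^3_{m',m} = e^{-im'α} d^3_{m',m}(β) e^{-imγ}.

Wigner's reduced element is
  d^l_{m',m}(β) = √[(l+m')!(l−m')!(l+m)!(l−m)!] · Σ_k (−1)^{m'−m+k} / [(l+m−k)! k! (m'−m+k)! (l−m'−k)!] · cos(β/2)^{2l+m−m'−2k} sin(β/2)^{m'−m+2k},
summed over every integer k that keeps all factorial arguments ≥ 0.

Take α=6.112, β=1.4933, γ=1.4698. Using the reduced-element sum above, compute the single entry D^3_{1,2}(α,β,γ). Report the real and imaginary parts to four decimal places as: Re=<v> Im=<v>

Re=0.3036 Im=0.1188

D^3_{1,2}(6.112,1.4933,1.4698) = e^{-i·1·6.112}·d^3_{1,2}(1.4933)·e^{-i·2·1.4698}. Compute d first:
c=cos(1.4933/2)=0.733968, s=sin(1.4933/2)=0.679184; N=√[24·2·120·1]=75.894664
The bounds max(0,m−m')=1 and min(l+m,l−m')=2 give 2 terms
  k=1: (−1)^0·75.8947/(24)·0.7340^5·0.6792^1 = +0.457482
  k=2: (−1)^1·75.8947/(12)·0.7340^3·0.6792^3 = -0.783472
d^3_{1,2}(1.4933) = +0.457482 -0.783472 = -0.325991
Phases: e^{-i·(1)·6.112}=+0.985384+0.170350i, e^{-i·(2)·1.4698}=-0.979669-0.200622i ⇒ D=+0.303554+0.118849i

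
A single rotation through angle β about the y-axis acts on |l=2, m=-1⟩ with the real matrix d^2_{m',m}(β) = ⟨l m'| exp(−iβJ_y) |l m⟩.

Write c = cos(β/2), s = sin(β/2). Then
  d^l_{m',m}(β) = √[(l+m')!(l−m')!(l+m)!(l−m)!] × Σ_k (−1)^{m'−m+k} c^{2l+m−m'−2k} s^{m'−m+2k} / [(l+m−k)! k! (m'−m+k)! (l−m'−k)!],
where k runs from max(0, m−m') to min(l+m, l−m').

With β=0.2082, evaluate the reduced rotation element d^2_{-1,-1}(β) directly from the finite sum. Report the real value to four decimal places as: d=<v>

d^2_{-1,-1}(β=0.2082) via Wigner's sum:
c=cos(0.2082/2)=0.994586, s=sin(0.2082/2)=0.103912; N=√[1·6·1·6]=6.000000
The bounds max(0,m−m')=0 and min(l+m,l−m')=1 give 2 terms
  k=0: (−1)^0·6.0000/(6)·0.9946^4·0.1039^0 = +0.978521
  k=1: (−1)^1·6.0000/(2)·0.9946^2·0.1039^2 = -0.032043
d^2_{-1,-1}(0.2082) = +0.978521 -0.032043 = +0.946478

d=0.9465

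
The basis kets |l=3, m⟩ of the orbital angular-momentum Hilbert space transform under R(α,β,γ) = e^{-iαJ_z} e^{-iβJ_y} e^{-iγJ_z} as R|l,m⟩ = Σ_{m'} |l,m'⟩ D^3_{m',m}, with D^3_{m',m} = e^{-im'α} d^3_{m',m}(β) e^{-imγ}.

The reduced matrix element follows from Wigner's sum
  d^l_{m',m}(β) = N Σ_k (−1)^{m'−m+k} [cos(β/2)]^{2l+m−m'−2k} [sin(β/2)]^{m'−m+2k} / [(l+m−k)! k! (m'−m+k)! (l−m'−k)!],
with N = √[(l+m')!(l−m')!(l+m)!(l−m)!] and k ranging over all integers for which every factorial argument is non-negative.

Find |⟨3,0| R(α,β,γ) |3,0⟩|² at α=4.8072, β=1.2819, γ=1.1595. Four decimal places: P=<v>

P=0.1366

D^3_{0,0}(4.8072,1.2819,1.1595) = e^{-i·0·4.8072}·d^3_{0,0}(1.2819)·e^{-i·0·1.1595}. Compute d first:
With c≡cos(β/2)=0.801528 and s≡sin(β/2)=0.597957, N=[6·6·6·6]^{1/2}=36.000000
The bounds max(0,m−m')=0 and min(l+m,l−m')=3 give 4 terms
  k=0: (−1)^0·36.0000/(36)·0.8015^6·0.5980^0 = +0.265163
  k=1: (−1)^1·36.0000/(4)·0.8015^4·0.5980^2 = -1.328182
  k=2: (−1)^2·36.0000/(4)·0.8015^2·0.5980^4 = +0.739197
  k=3: (−1)^3·36.0000/(36)·0.8015^0·0.5980^6 = -0.045711
d^3_{0,0}(1.2819) = +0.265163 -1.328182 +0.739197 -0.045711 = -0.369533
|D^3_{0,0}|² = |d^3_{0,0}(β)|² = (-0.369533)² = 0.136555 (the z-rotation phases have unit modulus)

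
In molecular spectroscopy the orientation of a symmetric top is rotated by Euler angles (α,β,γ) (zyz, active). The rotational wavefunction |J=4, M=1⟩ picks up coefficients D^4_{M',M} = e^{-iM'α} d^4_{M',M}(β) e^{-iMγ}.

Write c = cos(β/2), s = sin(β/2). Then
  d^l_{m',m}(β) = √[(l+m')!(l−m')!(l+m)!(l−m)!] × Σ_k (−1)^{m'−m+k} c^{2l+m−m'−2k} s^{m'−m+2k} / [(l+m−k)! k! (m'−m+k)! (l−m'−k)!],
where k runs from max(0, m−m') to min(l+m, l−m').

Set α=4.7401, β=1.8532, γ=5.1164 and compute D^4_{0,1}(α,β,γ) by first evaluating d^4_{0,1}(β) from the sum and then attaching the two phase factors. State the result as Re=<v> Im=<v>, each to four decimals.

Re=0.1445 Im=0.3379

First d^4_{0,1}(β=1.8532), then the phase factors e^{-i(0)α} and e^{-i(1)γ}:
Half-angle: c=0.600556, s=0.799583. N=√(24·24·120·6)=643.987578
The bounds max(0,m−m')=1 and min(l+m,l−m')=4 give 4 terms
  k=1: (−1)^0·643.9876/(144)·0.6006^7·0.7996^1 = +0.100752
  k=2: (−1)^1·643.9876/(24)·0.6006^5·0.7996^3 = -1.071579
  k=3: (−1)^2·643.9876/(24)·0.6006^3·0.7996^5 = +1.899519
  k=4: (−1)^3·643.9876/(144)·0.6006^1·0.7996^7 = -0.561193
d^4_{0,1}(1.8532) = +0.100752 -1.071579 +1.899519 -0.561193 = +0.367500
Attach z-rotation phases: D = e^{-i(0)(4.7401)}·(+0.367500)·e^{-i(1)(5.1164)} = +0.144468+0.337913i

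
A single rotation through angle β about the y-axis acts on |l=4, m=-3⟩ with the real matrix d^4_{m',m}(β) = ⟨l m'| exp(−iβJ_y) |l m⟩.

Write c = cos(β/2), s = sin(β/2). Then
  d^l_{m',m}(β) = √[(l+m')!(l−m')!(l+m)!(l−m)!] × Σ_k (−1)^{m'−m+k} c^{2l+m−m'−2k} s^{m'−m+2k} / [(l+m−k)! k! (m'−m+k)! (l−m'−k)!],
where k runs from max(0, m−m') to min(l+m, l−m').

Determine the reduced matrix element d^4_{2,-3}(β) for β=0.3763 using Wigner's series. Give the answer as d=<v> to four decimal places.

d^4_{2,-3}(β=0.3763) via Wigner's sum:
With c≡cos(β/2)=0.982352 and s≡sin(β/2)=0.187042, N=[720·2·1·5040]^{1/2}=2693.993318
Admissible k: 0..1 (factorial args all ≥0)
  k=0: (−1)^5·2693.9933/(240)·0.9824^3·0.1870^5 = -0.002436
  k=1: (−1)^6·2693.9933/(720)·0.9824^1·0.1870^7 = +0.000029
d^4_{2,-3}(0.3763) = -0.002436 +0.000029 = -0.002407

d=-0.0024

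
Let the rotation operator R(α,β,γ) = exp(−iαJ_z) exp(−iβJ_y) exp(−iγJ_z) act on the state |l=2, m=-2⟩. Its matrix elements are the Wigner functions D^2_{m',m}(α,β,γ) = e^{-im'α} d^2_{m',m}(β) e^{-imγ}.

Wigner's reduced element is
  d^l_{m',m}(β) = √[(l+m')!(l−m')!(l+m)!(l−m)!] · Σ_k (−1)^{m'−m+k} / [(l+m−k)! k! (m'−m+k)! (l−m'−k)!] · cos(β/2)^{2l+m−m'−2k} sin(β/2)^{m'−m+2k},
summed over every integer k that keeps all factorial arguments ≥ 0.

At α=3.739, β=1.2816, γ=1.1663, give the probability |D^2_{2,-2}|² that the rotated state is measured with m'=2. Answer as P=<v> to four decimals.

Split into d^2_{2,-2}(β=1.2816) × two z-phases.
c=cos(1.2816/2)=0.801618, s=sin(1.2816/2)=0.597837; N=√[24·1·1·24]=24.000000
k∈{0} keeps every argument non-negative
  k=0: (−1)^4·24.0000/(24)·0.8016^0·0.5978^4 = +0.127741
d^2_{2,-2}(1.2816) = +0.127741
|D^2_{2,-2}|² = |d^2_{2,-2}(β)|² = (+0.127741)² = 0.016318 (the z-rotation phases have unit modulus)

P=0.0163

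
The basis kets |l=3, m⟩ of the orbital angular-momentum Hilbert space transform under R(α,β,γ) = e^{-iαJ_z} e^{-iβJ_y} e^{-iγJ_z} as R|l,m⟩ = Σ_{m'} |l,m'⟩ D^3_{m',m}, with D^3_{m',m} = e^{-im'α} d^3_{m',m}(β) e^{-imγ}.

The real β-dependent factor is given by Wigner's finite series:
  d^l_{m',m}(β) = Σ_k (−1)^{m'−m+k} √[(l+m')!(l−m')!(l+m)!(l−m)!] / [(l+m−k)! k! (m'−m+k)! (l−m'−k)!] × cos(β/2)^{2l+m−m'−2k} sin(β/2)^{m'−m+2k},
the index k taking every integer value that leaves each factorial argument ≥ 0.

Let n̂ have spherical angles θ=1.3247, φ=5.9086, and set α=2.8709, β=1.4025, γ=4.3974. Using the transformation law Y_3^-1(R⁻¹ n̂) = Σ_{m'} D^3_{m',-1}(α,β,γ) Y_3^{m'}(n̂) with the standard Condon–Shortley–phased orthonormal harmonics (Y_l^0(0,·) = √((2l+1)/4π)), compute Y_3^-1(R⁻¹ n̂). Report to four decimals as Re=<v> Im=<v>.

Need the full column D^3_{m',-1} for m'=−3..3 at α=2.8709, β=1.4025, γ=4.3974.
cos(β/2)=0.764036, sin(β/2)=0.645173
d^3_{-3,-1}: single k=2 term ⇒ +0.549357;  D = +0.496155+0.235845i
d^3_{-2,-1}: k∈[1..2] ⇒ +0.531186 -0.757532 = -0.226346;  D = +0.170998+0.148298i
d^3_{-1,-1}: k∈[0..2] ⇒ +0.198923 -1.134746 +0.606855 = -0.328969;  D = -0.181843-0.274141i
d^3_{0,-1}: k∈[0..2] ⇒ -0.581885 +1.244752 -0.295860 = +0.367007;  D = -0.113701-0.348951i
d^3_{1,-1}: k∈[0..2] ⇒ +0.851060 -0.809139 +0.072120 = +0.114041;  D = +0.005050+0.113929i
d^3_{2,-1}: k∈[0..1] ⇒ -0.757532 +0.270082 = -0.487450;  D = -0.109417+0.475011i
d^3_{3,-1}: single k=0 term ⇒ +0.391723;  D = -0.186800+0.344314i
Y_3^{m'}(θ=1.3247,φ=5.9086) and Σ D·Y over m':
  (+0.4962+0.2358i)·(+0.1645+0.3432i)  (+0.1710+0.1483i)·(+0.1715+0.1595i)  (-0.1818-0.2741i)·(-0.2051-0.0807i)  (-0.1137-0.3490i)·(-0.2458+0.0000i)  (+0.0050+0.1139i)·(+0.2051-0.0807i)  (-0.1094+0.4750i)·(+0.1715-0.1595i)  (-0.1868+0.3443i)·(-0.1645+0.3432i)
Y_3^-1(R⁻¹ n̂) = +0.029283+0.419577i

Re=0.0293 Im=0.4196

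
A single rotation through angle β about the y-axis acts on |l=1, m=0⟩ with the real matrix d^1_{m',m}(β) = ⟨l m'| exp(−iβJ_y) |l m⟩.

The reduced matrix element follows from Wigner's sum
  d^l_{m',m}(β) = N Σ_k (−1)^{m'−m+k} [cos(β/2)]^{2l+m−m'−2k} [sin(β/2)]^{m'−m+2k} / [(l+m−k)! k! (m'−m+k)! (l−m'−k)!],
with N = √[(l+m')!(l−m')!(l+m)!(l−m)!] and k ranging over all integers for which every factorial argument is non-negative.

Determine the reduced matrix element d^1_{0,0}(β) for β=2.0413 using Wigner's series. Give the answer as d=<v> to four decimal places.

d^1_{0,0}(β=2.0413) via Wigner's sum:
c=cos(2.0413/2)=0.522812, s=sin(2.0413/2)=0.852448; N=√[1·1·1·1]=1.000000
The bounds max(0,m−m')=0 and min(l+m,l−m')=1 give 2 terms
  k=0: (−1)^0·1.0000/(1)·0.5228^2·0.8524^0 = +0.273332
  k=1: (−1)^1·1.0000/(1)·0.5228^0·0.8524^2 = -0.726668
d^1_{0,0}(2.0413) = +0.273332 -0.726668 = -0.453335

d=-0.4533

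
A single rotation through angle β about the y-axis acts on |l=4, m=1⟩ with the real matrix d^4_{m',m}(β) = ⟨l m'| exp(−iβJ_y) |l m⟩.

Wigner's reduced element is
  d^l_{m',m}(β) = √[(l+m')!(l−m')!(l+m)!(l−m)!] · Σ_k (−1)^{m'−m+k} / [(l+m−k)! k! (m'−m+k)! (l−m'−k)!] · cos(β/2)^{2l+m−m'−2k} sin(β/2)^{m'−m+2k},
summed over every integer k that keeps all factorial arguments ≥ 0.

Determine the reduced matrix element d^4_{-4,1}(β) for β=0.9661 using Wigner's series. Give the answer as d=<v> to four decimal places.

d=0.1124

d^4_{-4,1}(β=0.9661) via Wigner's sum:
With c≡cos(β/2)=0.885582 and s≡sin(β/2)=0.464482, N=[1·40320·120·6]^{1/2}=5387.986637
Admissible k: 5..5 (factorial args all ≥0)
  k=5: (−1)^0·5387.9866/(720)·0.8856^3·0.4645^5 = +0.112364
d^4_{-4,1}(0.9661) = +0.112364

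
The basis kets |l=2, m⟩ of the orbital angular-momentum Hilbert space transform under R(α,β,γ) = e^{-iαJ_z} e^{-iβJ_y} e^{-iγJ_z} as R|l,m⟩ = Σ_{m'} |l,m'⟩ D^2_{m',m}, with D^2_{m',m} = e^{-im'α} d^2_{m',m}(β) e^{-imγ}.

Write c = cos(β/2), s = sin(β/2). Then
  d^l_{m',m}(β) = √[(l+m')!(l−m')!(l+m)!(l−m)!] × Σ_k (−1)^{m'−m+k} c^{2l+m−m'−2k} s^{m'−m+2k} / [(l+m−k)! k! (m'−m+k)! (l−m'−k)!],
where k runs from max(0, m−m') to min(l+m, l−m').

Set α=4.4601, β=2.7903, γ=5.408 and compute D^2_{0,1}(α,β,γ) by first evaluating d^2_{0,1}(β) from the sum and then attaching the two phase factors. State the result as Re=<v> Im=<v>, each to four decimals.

First d^2_{0,1}(β=2.7903), then the phase factors e^{-i(0)α} and e^{-i(1)γ}:
Half-angle: c=0.174745, s=0.984614. N=√(2·2·6·1)=4.898979
The bounds max(0,m−m')=1 and min(l+m,l−m')=2 give 2 terms
  k=1: (−1)^0·4.8990/(2)·0.1747^3·0.9846^1 = +0.012869
  k=2: (−1)^1·4.8990/(2)·0.1747^1·0.9846^3 = -0.408580
d^2_{0,1}(2.7903) = +0.012869 -0.408580 = -0.395711
Phases: e^{-i·(0)·4.4601}=+1.000000+0.000000i, e^{-i·(1)·5.408}=+0.640855+0.767662i ⇒ D=-0.253593-0.303772i

Re=-0.2536 Im=-0.3038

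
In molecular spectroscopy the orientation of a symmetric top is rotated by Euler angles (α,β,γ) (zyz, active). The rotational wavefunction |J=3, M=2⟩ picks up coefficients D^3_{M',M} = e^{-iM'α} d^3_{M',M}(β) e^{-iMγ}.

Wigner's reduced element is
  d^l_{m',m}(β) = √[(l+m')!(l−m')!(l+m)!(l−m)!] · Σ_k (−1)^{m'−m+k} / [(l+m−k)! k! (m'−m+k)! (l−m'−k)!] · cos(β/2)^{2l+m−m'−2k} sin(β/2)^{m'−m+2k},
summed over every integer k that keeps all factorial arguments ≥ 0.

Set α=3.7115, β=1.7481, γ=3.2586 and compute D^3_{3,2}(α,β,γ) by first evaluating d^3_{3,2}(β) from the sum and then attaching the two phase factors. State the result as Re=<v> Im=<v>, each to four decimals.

First d^3_{3,2}(β=1.7481), then the phase factors e^{-i(3)α} and e^{-i(2)γ}:
c=cos(1.7481/2)=0.641726, s=sin(1.7481/2)=0.766934; N=√[720·1·120·1]=293.938769
The bounds max(0,m−m')=0 and min(l+m,l−m')=0 give 1 term
  k=0: (−1)^1·293.9388/(120)·0.6417^5·0.7669^1 = -0.204447
d^3_{3,2}(1.7481) = -0.204447
Attach z-rotation phases: D = e^{-i(3)(3.7115)}·(-0.204447)·e^{-i(2)(3.2586)} = -0.074491-0.190393i

Re=-0.0745 Im=-0.1904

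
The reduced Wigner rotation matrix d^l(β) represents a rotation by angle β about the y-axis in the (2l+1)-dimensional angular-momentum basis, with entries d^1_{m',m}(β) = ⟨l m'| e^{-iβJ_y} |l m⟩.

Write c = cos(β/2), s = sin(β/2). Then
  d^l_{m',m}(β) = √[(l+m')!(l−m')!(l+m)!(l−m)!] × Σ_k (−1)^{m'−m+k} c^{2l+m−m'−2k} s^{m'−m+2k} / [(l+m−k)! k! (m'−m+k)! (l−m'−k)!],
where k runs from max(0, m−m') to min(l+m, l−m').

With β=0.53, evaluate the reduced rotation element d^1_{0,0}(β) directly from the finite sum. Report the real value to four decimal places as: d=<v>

d^1_{0,0}(β=0.53) via Wigner's sum:
Half-angle: c=0.965093, s=0.261909. N=√(1·1·1·1)=1.000000
k∈{0,1} keeps every argument non-negative
  k=0: (−1)^0·1.0000/(1)·0.9651^2·0.2619^0 = +0.931404
  k=1: (−1)^1·1.0000/(1)·0.9651^0·0.2619^2 = -0.068596
d^1_{0,0}(0.53) = +0.931404 -0.068596 = +0.862807

d=0.8628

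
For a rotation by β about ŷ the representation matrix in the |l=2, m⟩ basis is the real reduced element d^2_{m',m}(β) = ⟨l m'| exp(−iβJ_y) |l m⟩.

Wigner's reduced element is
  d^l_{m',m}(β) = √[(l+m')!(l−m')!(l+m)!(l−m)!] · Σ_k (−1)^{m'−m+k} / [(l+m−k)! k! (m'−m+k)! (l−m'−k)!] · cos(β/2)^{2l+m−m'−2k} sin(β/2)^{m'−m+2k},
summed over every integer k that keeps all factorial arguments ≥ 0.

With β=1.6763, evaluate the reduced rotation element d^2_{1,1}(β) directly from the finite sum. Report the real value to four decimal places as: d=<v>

d^2_{1,1}(β=1.6763) via Wigner's sum:
c=cos(1.6763/2)=0.668839, s=sin(1.6763/2)=0.743407; N=√[6·1·6·1]=6.000000
k: max(0,(1)−(1))=0 … min(2+(1),2−(1))=1
  k=0: (−1)^0·6.0000/(6)·0.6688^4·0.7434^0 = +0.200118
  k=1: (−1)^1·6.0000/(2)·0.6688^2·0.7434^2 = -0.741683
d^2_{1,1}(1.6763) = +0.200118 -0.741683 = -0.541564

d=-0.5416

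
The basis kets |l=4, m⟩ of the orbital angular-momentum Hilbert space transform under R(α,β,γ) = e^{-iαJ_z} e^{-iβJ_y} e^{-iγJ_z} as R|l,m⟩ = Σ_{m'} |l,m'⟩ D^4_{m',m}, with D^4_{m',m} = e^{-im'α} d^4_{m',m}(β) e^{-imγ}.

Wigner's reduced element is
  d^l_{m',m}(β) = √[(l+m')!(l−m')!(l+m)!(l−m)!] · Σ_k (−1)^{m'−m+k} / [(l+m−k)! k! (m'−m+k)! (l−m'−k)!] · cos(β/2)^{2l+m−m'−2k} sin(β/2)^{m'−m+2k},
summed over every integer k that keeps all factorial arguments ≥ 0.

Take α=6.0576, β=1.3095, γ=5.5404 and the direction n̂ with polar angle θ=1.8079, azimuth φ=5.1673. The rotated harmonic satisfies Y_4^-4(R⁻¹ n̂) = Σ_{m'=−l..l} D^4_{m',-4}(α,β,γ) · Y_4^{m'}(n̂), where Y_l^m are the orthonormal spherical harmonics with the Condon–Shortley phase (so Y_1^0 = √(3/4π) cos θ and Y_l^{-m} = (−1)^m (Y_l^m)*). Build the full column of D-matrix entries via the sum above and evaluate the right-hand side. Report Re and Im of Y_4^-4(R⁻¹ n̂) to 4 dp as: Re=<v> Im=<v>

Re=0.0327 Im=0.2264

Need the full column D^4_{m',-4} for m'=−4..4 at α=6.0576, β=1.3095, γ=5.5404.
cos(β/2)=0.793200, sin(β/2)=0.608961
d^4_{-4,-4}: single k=0 term ⇒ +0.156698;  D = -0.116569+0.104717i
d^4_{-3,-4}: single k=0 term ⇒ -0.340263;  D = +0.297574-0.165010i
d^4_{-2,-4}: single k=0 term ⇒ +0.488714;  D = -0.469584+0.135397i
d^4_{-1,-4}: single k=0 term ⇒ -0.530611;  D = +0.529805-0.029240i
d^4_{0,-4}: single k=0 term ⇒ +0.455447;  D = -0.448847-0.077256i
d^4_{1,-4}: single k=0 term ⇒ -0.312745;  D = +0.288537+0.120646i
d^4_{2,-4}: single k=0 term ⇒ +0.169778;  D = -0.138018-0.098871i
d^4_{3,-4}: single k=0 term ⇒ -0.069671;  D = +0.046128+0.052214i
d^4_{4,-4}: single k=0 term ⇒ +0.018911;  D = -0.009033-0.016614i
Y_4^{m'}(θ=1.8079,φ=5.1673) and Σ D·Y over m':
  (-0.1166+0.1047i)·(-0.0973-0.3829i)  (+0.2976-0.1650i)·(+0.2643+0.0552i)  (-0.4696+0.1354i)·(+0.1191-0.1531i)  (+0.5298-0.0292i)·(+0.1240+0.2536i)  (-0.4488-0.0773i)·(+0.1535+0.0000i)  (+0.2885+0.1206i)·(-0.1240+0.2536i)  (-0.1380-0.0989i)·(+0.1191+0.1531i)  (+0.0461+0.0522i)·(-0.2643+0.0552i)  (-0.0090-0.0166i)·(-0.0973+0.3829i)
Y_4^-4(R⁻¹ n̂) = +0.032713+0.226392i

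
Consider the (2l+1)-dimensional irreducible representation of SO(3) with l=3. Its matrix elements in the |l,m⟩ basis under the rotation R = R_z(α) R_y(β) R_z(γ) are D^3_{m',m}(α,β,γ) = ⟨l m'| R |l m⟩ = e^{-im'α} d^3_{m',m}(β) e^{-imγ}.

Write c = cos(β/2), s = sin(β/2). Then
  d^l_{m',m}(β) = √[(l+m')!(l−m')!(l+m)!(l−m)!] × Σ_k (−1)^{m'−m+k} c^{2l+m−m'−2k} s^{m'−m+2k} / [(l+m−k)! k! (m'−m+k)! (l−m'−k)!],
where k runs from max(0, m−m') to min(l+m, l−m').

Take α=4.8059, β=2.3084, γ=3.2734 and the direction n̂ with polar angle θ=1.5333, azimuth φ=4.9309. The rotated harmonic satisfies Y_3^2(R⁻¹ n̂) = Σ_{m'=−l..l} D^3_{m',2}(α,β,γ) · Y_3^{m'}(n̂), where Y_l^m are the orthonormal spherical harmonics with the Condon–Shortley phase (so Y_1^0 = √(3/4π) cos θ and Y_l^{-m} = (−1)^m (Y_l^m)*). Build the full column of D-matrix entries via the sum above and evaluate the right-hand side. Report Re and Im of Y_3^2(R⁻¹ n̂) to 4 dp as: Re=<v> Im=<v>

Need the full column D^3_{m',2} for m'=−3..3 at α=4.8059, β=2.3084, γ=3.2734.
cos(β/2)=0.404650, sin(β/2)=0.914472
d^3_{-3,2}: single k=5 term ⇒ +0.633879;  D = -0.010724+0.633788i
d^3_{-2,2}: k∈[4..5] ⇒ +0.572546 -0.584819 = -0.012273;  D = +0.012237-0.000939i
d^3_{-1,2}: k∈[3..4] ⇒ +0.320465 -0.818334 = -0.497870;  D = +0.084282+0.490684i
d^3_{0,2}: k∈[2..3] ⇒ +0.122806 -0.627193 = -0.504387;  D = -0.486962+0.131429i
d^3_{1,2}: k∈[1..2] ⇒ +0.031374 -0.320465 = -0.289091;  D = -0.101061-0.270851i
d^3_{2,2}: k∈[0..1] ⇒ +0.004390 -0.112106 = -0.107716;  D = +0.096963-0.046915i
d^3_{3,2}: single k=0 term ⇒ -0.024302;  D = +0.012581+0.020792i
Y_3^{m'}(θ=1.5333,φ=4.9309) and Σ D·Y over m':
  (-0.0107+0.6338i)·(-0.2538-0.3300i)  (+0.0122-0.0009i)·(-0.0347+0.0162i)  (+0.0843+0.4907i)·(-0.0695-0.3131i)  (-0.4870+0.1314i)·(-0.0419+0.0000i)  (-0.1011-0.2709i)·(+0.0695-0.3131i)  (+0.0970-0.0469i)·(-0.0347-0.0162i)  (+0.0126+0.0208i)·(+0.2538-0.3300i)
Y_3^2(R⁻¹ n̂) = +0.293752-0.209092i

Re=0.2938 Im=-0.2091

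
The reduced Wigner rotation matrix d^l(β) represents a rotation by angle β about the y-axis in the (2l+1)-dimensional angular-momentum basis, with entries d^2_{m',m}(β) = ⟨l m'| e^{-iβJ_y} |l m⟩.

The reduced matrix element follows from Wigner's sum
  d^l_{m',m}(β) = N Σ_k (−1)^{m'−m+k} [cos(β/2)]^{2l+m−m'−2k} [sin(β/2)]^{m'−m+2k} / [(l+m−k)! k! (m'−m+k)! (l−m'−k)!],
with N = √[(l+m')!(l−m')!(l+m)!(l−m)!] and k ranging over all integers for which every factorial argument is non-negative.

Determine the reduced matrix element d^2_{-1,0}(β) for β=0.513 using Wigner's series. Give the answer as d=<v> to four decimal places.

d=0.5237

d^2_{-1,0}(β=0.513) via Wigner's sum:
With c≡cos(β/2)=0.967284 and s≡sin(β/2)=0.253697, N=[1·6·2·2]^{1/2}=4.898979
k∈{1,2} keeps every argument non-negative
  k=1: (−1)^0·4.8990/(2)·0.9673^3·0.2537^1 = +0.562409
  k=2: (−1)^1·4.8990/(2)·0.9673^1·0.2537^3 = -0.038688
d^2_{-1,0}(0.513) = +0.562409 -0.038688 = +0.523721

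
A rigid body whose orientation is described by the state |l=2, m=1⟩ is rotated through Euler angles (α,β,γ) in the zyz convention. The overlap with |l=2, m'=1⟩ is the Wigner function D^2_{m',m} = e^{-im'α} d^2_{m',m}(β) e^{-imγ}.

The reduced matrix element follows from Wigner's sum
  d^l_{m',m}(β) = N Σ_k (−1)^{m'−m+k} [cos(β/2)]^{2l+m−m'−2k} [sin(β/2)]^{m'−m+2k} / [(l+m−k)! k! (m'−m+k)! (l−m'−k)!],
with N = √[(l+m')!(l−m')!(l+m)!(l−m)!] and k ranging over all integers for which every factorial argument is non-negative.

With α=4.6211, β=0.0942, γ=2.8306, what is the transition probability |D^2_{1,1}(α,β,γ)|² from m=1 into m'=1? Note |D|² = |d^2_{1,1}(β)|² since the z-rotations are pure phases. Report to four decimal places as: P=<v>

Split into d^2_{1,1}(β=0.0942) × two z-phases.
c=cos(0.0942/2)=0.998891, s=sin(0.0942/2)=0.047083; N=√[6·1·6·1]=6.000000
k∈{0,1} keeps every argument non-negative
  k=0: (−1)^0·6.0000/(6)·0.9989^4·0.0471^0 = +0.995571
  k=1: (−1)^1·6.0000/(2)·0.9989^2·0.0471^2 = -0.006636
d^2_{1,1}(0.0942) = +0.995571 -0.006636 = +0.988936
|D^2_{1,1}|² = |d^2_{1,1}(β)|² = (+0.988936)² = 0.977994 (the z-rotation phases have unit modulus)

P=0.9780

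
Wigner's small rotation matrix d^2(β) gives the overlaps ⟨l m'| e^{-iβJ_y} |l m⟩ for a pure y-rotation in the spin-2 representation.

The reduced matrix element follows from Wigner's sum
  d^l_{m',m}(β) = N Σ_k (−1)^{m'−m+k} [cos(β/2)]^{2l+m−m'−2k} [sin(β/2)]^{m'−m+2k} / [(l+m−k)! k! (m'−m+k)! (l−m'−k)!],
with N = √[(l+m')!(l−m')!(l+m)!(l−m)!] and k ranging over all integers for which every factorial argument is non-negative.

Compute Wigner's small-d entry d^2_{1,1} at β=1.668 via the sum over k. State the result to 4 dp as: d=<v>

d^2_{1,1}(β=1.668) via Wigner's sum:
c=cos(1.668/2)=0.671919, s=sin(1.668/2)=0.740625; N=√[6·1·6·1]=6.000000
Admissible k: 0..1 (factorial args all ≥0)
  k=0: (−1)^0·6.0000/(6)·0.6719^4·0.7406^0 = +0.203829
  k=1: (−1)^1·6.0000/(2)·0.6719^2·0.7406^2 = -0.742936
d^2_{1,1}(1.668) = +0.203829 -0.742936 = -0.539107

d=-0.5391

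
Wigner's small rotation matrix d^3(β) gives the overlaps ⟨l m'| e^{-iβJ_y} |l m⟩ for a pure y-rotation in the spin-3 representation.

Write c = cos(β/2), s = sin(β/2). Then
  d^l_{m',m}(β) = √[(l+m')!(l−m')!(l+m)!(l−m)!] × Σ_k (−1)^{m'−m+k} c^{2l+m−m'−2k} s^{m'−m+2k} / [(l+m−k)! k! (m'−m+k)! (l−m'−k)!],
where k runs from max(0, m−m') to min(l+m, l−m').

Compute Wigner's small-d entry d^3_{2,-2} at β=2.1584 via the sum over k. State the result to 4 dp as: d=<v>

d=0.2035

d^3_{2,-2}(β=2.1584) via Wigner's sum:
Half-angle: c=0.472034, s=0.881580. N=√(120·1·1·120)=120.000000
The bounds max(0,m−m')=0 and min(l+m,l−m')=1 give 2 terms
  k=0: (−1)^4·120.0000/(24)·0.4720^2·0.8816^4 = +0.672921
  k=1: (−1)^5·120.0000/(120)·0.4720^0·0.8816^6 = -0.469431
d^3_{2,-2}(2.1584) = +0.672921 -0.469431 = +0.203490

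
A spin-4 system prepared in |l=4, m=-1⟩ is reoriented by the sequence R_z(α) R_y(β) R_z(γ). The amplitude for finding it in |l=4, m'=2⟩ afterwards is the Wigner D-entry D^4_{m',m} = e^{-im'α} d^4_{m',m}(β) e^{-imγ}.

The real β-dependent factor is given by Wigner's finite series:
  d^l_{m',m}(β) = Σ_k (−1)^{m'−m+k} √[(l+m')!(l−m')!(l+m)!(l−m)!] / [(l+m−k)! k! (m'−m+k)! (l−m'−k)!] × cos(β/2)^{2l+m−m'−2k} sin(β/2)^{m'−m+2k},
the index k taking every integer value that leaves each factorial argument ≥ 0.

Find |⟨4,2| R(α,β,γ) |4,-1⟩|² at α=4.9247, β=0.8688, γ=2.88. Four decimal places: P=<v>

P=0.2002

D^4_{2,-1}(4.9247,0.8688,2.88) = e^{-i·2·4.9247}·d^4_{2,-1}(0.8688)·e^{-i·-1·2.88}. Compute d first:
With c≡cos(β/2)=0.907123 and s≡sin(β/2)=0.420866, N=[720·2·6·120]^{1/2}=1018.233765
Admissible k: 0..2 (factorial args all ≥0)
  k=0: (−1)^3·1018.2338/(72)·0.9071^5·0.4209^3 = -0.647556
  k=1: (−1)^4·1018.2338/(48)·0.9071^3·0.4209^5 = +0.209086
  k=2: (−1)^5·1018.2338/(240)·0.9071^1·0.4209^7 = -0.009001
d^4_{2,-1}(0.8688) = -0.647556 +0.209086 -0.009001 = -0.447472
|D^4_{2,-1}|² = |d^4_{2,-1}(β)|² = (-0.447472)² = 0.200231 (the z-rotation phases have unit modulus)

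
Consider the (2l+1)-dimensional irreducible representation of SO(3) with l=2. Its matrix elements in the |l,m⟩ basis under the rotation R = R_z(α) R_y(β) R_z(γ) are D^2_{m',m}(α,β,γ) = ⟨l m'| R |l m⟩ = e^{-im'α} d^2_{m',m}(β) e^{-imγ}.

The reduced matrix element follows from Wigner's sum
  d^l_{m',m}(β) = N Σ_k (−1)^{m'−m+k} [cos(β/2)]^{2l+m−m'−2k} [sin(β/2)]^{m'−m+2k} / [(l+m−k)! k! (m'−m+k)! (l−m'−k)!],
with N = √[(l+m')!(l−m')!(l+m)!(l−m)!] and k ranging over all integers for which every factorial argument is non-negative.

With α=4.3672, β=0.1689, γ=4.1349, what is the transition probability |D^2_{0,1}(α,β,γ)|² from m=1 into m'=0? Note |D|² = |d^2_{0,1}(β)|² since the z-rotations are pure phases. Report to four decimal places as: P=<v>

D^2_{0,1}(4.3672,0.1689,4.1349) = e^{-i·0·4.3672}·d^2_{0,1}(0.1689)·e^{-i·1·4.1349}. Compute d first:
With c≡cos(β/2)=0.996436 and s≡sin(β/2)=0.084350, N=[2·2·6·1]^{1/2}=4.898979
The bounds max(0,m−m')=1 and min(l+m,l−m')=2 give 2 terms
  k=1: (−1)^0·4.8990/(2)·0.9964^3·0.0843^1 = +0.204413
  k=2: (−1)^1·4.8990/(2)·0.9964^1·0.0843^3 = -0.001465
d^2_{0,1}(0.1689) = +0.204413 -0.001465 = +0.202948
|D^2_{0,1}|² = |d^2_{0,1}(β)|² = (+0.202948)² = 0.041188 (the z-rotation phases have unit modulus)

P=0.0412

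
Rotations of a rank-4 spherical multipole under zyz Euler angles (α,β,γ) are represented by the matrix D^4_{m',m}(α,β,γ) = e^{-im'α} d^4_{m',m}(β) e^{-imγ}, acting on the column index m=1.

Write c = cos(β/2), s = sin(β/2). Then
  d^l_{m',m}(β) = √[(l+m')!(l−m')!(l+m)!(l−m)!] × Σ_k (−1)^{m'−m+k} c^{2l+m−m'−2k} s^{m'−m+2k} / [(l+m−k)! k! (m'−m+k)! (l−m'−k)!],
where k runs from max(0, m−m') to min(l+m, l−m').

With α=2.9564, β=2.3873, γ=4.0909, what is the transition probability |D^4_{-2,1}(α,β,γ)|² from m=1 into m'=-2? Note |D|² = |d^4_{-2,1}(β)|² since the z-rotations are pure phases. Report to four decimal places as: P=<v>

Split into d^4_{-2,1}(β=2.3873) × two z-phases.
Half-angle: c=0.368269, s=0.929719. N=√(2·720·120·6)=1018.233765
Admissible k: 3..5 (factorial args all ≥0)
  k=3: (−1)^0·1018.2338/(72)·0.3683^5·0.9297^3 = +0.076983
  k=4: (−1)^1·1018.2338/(48)·0.3683^3·0.9297^5 = -0.735971
  k=5: (−1)^2·1018.2338/(240)·0.3683^1·0.9297^7 = +0.938133
d^4_{-2,1}(2.3873) = +0.076983 -0.735971 +0.938133 = +0.279145
|D^4_{-2,1}|² = |d^4_{-2,1}(β)|² = (+0.279145)² = 0.077922 (the z-rotation phases have unit modulus)

P=0.0779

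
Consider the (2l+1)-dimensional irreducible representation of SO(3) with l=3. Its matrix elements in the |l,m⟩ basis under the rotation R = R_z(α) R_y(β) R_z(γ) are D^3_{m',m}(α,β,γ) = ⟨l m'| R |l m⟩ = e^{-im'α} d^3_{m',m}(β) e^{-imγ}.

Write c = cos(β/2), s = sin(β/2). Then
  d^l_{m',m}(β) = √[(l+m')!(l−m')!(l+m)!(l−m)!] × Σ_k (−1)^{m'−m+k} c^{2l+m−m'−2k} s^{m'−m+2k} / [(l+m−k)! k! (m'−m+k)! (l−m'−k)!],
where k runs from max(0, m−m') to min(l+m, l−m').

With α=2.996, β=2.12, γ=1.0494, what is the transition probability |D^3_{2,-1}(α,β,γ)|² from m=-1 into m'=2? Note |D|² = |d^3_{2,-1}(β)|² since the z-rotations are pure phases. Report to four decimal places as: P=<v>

D^3_{2,-1}(2.996,2.12,1.0494) = e^{-i·2·2.996}·d^3_{2,-1}(2.12)·e^{-i·-1·1.0494}. Compute d first:
c=cos(2.12/2)=0.488872, s=sin(2.12/2)=0.872355; N=√[120·1·2·24]=75.894664
k∈{0,1} keeps every argument non-negative
  k=0: (−1)^3·75.8947/(12)·0.4889^3·0.8724^3 = -0.490565
  k=1: (−1)^4·75.8947/(24)·0.4889^1·0.8724^5 = +0.781021
d^3_{2,-1}(2.12) = -0.490565 +0.781021 = +0.290456
|D^3_{2,-1}|² = |d^3_{2,-1}(β)|² = (+0.290456)² = 0.084365 (the z-rotation phases have unit modulus)

P=0.0844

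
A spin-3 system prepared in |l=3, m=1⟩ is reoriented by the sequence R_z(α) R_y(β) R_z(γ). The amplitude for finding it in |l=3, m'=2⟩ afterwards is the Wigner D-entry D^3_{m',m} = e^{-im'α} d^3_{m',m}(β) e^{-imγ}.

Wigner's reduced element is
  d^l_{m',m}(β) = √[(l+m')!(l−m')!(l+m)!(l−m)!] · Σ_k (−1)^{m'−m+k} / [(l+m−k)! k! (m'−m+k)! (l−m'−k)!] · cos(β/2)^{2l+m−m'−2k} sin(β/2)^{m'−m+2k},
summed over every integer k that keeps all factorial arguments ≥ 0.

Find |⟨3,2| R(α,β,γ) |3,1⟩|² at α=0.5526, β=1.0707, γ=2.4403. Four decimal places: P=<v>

D^3_{2,1}(0.5526,1.0707,2.4403) = e^{-i·2·0.5526}·d^3_{2,1}(1.0707)·e^{-i·1·2.4403}. Compute d first:
With c≡cos(β/2)=0.860090 and s≡sin(β/2)=0.510142, N=[120·1·24·2]^{1/2}=75.894664
k∈{0,1} keeps every argument non-negative
  k=0: (−1)^1·75.8947/(24)·0.8601^5·0.5101^1 = -0.759296
  k=1: (−1)^2·75.8947/(12)·0.8601^3·0.5101^3 = +0.534239
d^3_{2,1}(1.0707) = -0.759296 +0.534239 = -0.225057
|D^3_{2,1}|² = |d^3_{2,1}(β)|² = (-0.225057)² = 0.050651 (the z-rotation phases have unit modulus)

P=0.0507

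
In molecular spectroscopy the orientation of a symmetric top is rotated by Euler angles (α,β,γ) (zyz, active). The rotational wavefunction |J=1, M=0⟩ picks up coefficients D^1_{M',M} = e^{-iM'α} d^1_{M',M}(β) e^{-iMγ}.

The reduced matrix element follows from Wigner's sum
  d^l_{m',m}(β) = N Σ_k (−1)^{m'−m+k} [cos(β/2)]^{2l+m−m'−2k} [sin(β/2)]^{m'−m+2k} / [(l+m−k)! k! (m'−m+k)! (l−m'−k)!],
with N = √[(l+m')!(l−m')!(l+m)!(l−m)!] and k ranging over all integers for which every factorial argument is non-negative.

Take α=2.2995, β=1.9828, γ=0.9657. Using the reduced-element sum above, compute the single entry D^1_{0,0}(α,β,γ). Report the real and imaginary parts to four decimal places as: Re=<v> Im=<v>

Re=-0.4004 Im=0.0000

Split into d^1_{0,0}(β=1.9828) × two z-phases.
Half-angle: c=0.547519, s=0.836793. N=√(1·1·1·1)=1.000000
k∈{0,1} keeps every argument non-negative
  k=0: (−1)^0·1.0000/(1)·0.5475^2·0.8368^0 = +0.299777
  k=1: (−1)^1·1.0000/(1)·0.5475^0·0.8368^2 = -0.700223
d^1_{0,0}(1.9828) = +0.299777 -0.700223 = -0.400446
D = (+1.000000+0.000000i)·(-0.400446)·(+1.000000+0.000000i) = -0.400446+0.000000i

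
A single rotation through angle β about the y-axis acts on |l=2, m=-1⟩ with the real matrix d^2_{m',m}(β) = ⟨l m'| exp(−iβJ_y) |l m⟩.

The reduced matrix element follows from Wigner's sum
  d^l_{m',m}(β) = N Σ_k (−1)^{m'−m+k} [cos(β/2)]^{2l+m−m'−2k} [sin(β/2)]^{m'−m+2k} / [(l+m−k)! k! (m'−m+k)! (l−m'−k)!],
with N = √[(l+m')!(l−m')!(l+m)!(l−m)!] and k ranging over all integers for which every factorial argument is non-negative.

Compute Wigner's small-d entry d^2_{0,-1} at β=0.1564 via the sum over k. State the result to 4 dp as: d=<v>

d^2_{0,-1}(β=0.1564) via Wigner's sum:
c=cos(0.1564/2)=0.996944, s=sin(0.1564/2)=0.078120; N=√[2·2·1·6]=4.898979
k∈{0,1} keeps every argument non-negative
  k=0: (−1)^1·4.8990/(2)·0.9969^3·0.0781^1 = -0.189606
  k=1: (−1)^2·4.8990/(2)·0.9969^1·0.0781^3 = +0.001164
d^2_{0,-1}(0.1564) = -0.189606 +0.001164 = -0.188442

d=-0.1884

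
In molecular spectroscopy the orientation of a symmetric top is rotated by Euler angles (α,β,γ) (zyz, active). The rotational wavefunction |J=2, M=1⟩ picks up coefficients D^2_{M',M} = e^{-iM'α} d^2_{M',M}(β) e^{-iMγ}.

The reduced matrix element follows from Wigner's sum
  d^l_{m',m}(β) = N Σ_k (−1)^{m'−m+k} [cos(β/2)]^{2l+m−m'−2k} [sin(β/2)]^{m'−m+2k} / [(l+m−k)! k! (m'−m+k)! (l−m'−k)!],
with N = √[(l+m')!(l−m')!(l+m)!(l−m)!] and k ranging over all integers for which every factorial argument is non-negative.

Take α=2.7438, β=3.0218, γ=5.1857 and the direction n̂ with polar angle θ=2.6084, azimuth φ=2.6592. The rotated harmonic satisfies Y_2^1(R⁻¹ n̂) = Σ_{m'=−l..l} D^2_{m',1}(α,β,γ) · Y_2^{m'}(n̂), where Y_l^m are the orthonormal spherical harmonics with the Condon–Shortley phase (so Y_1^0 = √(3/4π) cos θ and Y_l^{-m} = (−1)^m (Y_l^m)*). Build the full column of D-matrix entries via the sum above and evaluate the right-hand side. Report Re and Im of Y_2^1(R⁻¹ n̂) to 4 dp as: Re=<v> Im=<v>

Need the full column D^2_{m',1} for m'=−2..2 at α=2.7438, β=3.0218, γ=5.1857.
cos(β/2)=0.059861, sin(β/2)=0.998207
d^2_{-2,1}: single k=3 term ⇒ +0.119078;  D = +0.113693+0.035406i
d^2_{-1,1}: k∈[2..3] ⇒ +0.010711 -0.992846 = -0.982135;  D = +0.751373+0.632478i
d^2_{0,1}: k∈[1..2] ⇒ +0.000524 -0.145840 = -0.145316;  D = -0.066240-0.129340i
d^2_{1,1}: k∈[0..1] ⇒ +0.000013 -0.010711 = -0.010698;  D = +0.000807+0.010668i
d^2_{2,1}: single k=0 term ⇒ -0.000428;  D = +0.000136-0.000406i
Y_2^{m'}(θ=2.6084,φ=2.6592) and Σ D·Y over m':
  (+0.1137+0.0354i)·(+0.0568+0.0820i)  (+0.7514+0.6325i)·(+0.2996+0.1569i)  (-0.0662-0.1293i)·(+0.3863+0.0000i)  (+0.0008+0.0107i)·(-0.2996+0.1569i)  (+0.0001-0.0004i)·(+0.0568-0.0820i)
Y_2^1(R⁻¹ n̂) = +0.101901+0.265615i

Re=0.1019 Im=0.2656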